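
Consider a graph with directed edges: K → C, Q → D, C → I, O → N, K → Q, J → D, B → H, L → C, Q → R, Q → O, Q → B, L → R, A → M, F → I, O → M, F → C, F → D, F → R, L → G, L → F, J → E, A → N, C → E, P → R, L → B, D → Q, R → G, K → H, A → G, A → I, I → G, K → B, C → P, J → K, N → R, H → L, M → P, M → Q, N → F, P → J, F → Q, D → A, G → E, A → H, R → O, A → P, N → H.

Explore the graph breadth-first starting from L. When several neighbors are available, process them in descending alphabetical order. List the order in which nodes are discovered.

Visit L; enqueue R, G, F, C, B → queue [R, G, F, C, B]
Visit R; enqueue O → queue [G, F, C, B, O]
Visit G; enqueue E → queue [F, C, B, O, E]
Visit F; enqueue Q, I, D → queue [C, B, O, E, Q, I, D]
Visit C; enqueue P → queue [B, O, E, Q, I, D, P]
Visit B; enqueue H → queue [O, E, Q, I, D, P, H]
Visit O; enqueue N, M → queue [E, Q, I, D, P, H, N, M]
Visit E → queue [Q, I, D, P, H, N, M]
Visit Q → queue [I, D, P, H, N, M]
Visit I → queue [D, P, H, N, M]
Visit D; enqueue A → queue [P, H, N, M, A]
Visit P; enqueue J → queue [H, N, M, A, J]
Visit H → queue [N, M, A, J]
Visit N → queue [M, A, J]
Visit M → queue [A, J]
Visit A → queue [J]
Visit J; enqueue K → queue [K]
Visit K → queue []

L, R, G, F, C, B, O, E, Q, I, D, P, H, N, M, A, J, K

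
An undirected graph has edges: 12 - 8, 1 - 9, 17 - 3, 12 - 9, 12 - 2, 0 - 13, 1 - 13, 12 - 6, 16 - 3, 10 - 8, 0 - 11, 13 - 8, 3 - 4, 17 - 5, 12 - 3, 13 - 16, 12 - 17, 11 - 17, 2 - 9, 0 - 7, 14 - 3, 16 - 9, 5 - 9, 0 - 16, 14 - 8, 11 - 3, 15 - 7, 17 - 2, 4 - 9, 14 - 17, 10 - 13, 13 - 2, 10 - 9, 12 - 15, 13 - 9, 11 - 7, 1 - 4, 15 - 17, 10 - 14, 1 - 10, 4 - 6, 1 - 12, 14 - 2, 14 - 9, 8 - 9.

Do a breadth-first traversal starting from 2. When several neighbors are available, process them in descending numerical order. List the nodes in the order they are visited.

Visit 2; enqueue 17, 14, 13, 12, 9 → queue [17, 14, 13, 12, 9]
Visit 17; enqueue 15, 11, 5, 3 → queue [14, 13, 12, 9, 15, 11, 5, 3]
Visit 14; enqueue 10, 8 → queue [13, 12, 9, 15, 11, 5, 3, 10, 8]
Visit 13; enqueue 16, 1, 0 → queue [12, 9, 15, 11, 5, 3, 10, 8, 16, 1, 0]
Visit 12; enqueue 6 → queue [9, 15, 11, 5, 3, 10, 8, 16, 1, 0, 6]
Visit 9; enqueue 4 → queue [15, 11, 5, 3, 10, 8, 16, 1, 0, 6, 4]
Visit 15; enqueue 7 → queue [11, 5, 3, 10, 8, 16, 1, 0, 6, 4, 7]
Visit 11 → queue [5, 3, 10, 8, 16, 1, 0, 6, 4, 7]
Visit 5 → queue [3, 10, 8, 16, 1, 0, 6, 4, 7]
Visit 3 → queue [10, 8, 16, 1, 0, 6, 4, 7]
Visit 10 → queue [8, 16, 1, 0, 6, 4, 7]
Visit 8 → queue [16, 1, 0, 6, 4, 7]
Visit 16 → queue [1, 0, 6, 4, 7]
Visit 1 → queue [0, 6, 4, 7]
Visit 0 → queue [6, 4, 7]
Visit 6 → queue [4, 7]
Visit 4 → queue [7]
Visit 7 → queue []

2 -> 17 -> 14 -> 13 -> 12 -> 9 -> 15 -> 11 -> 5 -> 3 -> 10 -> 8 -> 16 -> 1 -> 0 -> 6 -> 4 -> 7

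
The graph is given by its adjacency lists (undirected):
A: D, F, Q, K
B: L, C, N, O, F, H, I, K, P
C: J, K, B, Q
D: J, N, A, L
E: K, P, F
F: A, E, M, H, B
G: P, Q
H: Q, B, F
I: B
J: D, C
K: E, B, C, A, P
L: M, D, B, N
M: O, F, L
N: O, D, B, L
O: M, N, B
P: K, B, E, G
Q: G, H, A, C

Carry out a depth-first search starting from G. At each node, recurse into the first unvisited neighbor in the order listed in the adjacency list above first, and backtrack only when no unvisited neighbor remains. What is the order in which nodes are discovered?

Visit G
G → P
P → K
K → E
E → F
F → A
A → D
D → J
J → C
C → B
B → L
L → M
M → O
O → N
B → H
H → Q
B → I

G → P → K → E → F → A → D → J → C → B → L → M → O → N → H → Q → I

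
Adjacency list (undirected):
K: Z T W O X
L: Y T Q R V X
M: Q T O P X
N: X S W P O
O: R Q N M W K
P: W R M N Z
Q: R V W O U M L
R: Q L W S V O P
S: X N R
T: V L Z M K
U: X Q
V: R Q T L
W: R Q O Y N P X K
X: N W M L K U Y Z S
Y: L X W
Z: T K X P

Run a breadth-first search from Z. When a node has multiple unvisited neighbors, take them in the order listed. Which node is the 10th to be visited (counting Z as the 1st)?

Visit Z; enqueue T, K, X, P → queue [T, K, X, P]
Visit T; enqueue V, L, M → queue [K, X, P, V, L, M]
Visit K; enqueue W, O → queue [X, P, V, L, M, W, O]
Visit X; enqueue N, U, Y, S → queue [P, V, L, M, W, O, N, U, Y, S]
Visit P; enqueue R → queue [V, L, M, W, O, N, U, Y, S, R]
Visit V; enqueue Q → queue [L, M, W, O, N, U, Y, S, R, Q]
Visit L → queue [M, W, O, N, U, Y, S, R, Q]
Visit M → queue [W, O, N, U, Y, S, R, Q]
Visit W → queue [O, N, U, Y, S, R, Q]
Visit O → queue [N, U, Y, S, R, Q]
Visit N → queue [U, Y, S, R, Q]
Visit U → queue [Y, S, R, Q]
Visit Y → queue [S, R, Q]
Visit S → queue [R, Q]
Visit R → queue [Q]
Visit Q → queue []

Visit order: Z, T, K, X, P, V, L, M, W, O, N, U, Y, S, R, Q

O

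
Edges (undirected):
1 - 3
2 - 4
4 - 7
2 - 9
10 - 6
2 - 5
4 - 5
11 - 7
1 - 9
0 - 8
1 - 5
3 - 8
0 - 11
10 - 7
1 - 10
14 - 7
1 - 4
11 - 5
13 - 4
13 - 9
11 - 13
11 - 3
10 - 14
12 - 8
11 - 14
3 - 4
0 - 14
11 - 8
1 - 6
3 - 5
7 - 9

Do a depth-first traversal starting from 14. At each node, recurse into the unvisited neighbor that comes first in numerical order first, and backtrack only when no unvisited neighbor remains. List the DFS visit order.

Visit 14
14 → 0
0 → 8
8 → 3
3 → 1
1 → 4
4 → 2
2 → 5
5 → 11
11 → 7
7 → 9
9 → 13
7 → 10
10 → 6
8 → 12

14, 0, 8, 3, 1, 4, 2, 5, 11, 7, 9, 13, 10, 6, 12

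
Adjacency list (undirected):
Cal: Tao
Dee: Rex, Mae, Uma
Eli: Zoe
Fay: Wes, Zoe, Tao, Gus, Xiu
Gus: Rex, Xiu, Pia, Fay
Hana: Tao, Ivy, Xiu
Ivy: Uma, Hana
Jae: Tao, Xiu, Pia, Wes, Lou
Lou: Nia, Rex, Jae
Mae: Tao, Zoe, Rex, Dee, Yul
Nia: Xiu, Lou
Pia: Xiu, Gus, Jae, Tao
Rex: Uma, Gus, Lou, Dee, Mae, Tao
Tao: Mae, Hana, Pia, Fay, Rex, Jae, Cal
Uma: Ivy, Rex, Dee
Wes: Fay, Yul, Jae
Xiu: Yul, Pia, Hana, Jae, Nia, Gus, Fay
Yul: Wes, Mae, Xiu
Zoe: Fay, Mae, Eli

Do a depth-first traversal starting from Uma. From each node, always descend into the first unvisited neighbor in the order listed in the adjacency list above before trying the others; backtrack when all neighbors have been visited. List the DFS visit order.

Visit Uma
Uma → Ivy
Ivy → Hana
Hana → Tao
Tao → Mae
Mae → Zoe
Zoe → Fay
Fay → Wes
Wes → Yul
Yul → Xiu
Xiu → Pia
Pia → Gus
Gus → Rex
Rex → Lou
Lou → Nia
Lou → Jae
Rex → Dee
Zoe → Eli
Tao → Cal

Uma, Ivy, Hana, Tao, Mae, Zoe, Fay, Wes, Yul, Xiu, Pia, Gus, Rex, Lou, Nia, Jae, Dee, Eli, Cal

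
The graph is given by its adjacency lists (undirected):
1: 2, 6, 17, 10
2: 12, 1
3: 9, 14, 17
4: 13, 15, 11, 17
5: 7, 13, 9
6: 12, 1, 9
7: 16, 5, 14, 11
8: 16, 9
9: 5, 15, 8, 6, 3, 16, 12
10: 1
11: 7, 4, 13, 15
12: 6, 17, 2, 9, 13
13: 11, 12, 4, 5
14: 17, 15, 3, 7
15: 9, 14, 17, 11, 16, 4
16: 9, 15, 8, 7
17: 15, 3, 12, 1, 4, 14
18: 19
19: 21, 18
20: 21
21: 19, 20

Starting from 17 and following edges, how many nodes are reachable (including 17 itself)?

17

BFS from 17 visits: 17, 15, 3, 12, 1, 4, 14, 9, 11, 16, 6, 2, 13, 10, 7, 5, 8
Reachable nodes: 17 of 21 total.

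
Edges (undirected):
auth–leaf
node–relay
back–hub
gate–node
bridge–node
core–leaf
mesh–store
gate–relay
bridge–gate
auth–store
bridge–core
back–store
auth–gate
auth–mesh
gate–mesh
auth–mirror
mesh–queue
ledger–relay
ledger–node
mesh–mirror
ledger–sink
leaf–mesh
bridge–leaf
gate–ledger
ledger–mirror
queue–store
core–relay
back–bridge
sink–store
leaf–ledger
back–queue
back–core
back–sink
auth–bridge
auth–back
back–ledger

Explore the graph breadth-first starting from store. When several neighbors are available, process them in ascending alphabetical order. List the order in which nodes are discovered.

store → auth → back → mesh → queue → sink → bridge → gate → leaf → mirror → core → hub → ledger → node → relay

Visit store; enqueue auth, back, mesh, queue, sink → queue [auth, back, mesh, queue, sink]
Visit auth; enqueue bridge, gate, leaf, mirror → queue [back, mesh, queue, sink, bridge, gate, leaf, mirror]
Visit back; enqueue core, hub, ledger → queue [mesh, queue, sink, bridge, gate, leaf, mirror, core, hub, ledger]
Visit mesh → queue [queue, sink, bridge, gate, leaf, mirror, core, hub, ledger]
Visit queue → queue [sink, bridge, gate, leaf, mirror, core, hub, ledger]
Visit sink → queue [bridge, gate, leaf, mirror, core, hub, ledger]
Visit bridge; enqueue node → queue [gate, leaf, mirror, core, hub, ledger, node]
Visit gate; enqueue relay → queue [leaf, mirror, core, hub, ledger, node, relay]
Visit leaf → queue [mirror, core, hub, ledger, node, relay]
Visit mirror → queue [core, hub, ledger, node, relay]
Visit core → queue [hub, ledger, node, relay]
Visit hub → queue [ledger, node, relay]
Visit ledger → queue [node, relay]
Visit node → queue [relay]
Visit relay → queue []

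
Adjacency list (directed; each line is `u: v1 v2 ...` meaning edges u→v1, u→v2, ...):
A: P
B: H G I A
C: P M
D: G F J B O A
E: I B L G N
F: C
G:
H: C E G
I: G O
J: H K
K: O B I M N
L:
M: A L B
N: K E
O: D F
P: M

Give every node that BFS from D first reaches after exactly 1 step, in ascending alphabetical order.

Level 0: D
Level 1: A, B, F, G, J, O
Level 2: C, H, I, K, P
Level 3: E, M, N
Level 4: L

A, B, F, G, J, O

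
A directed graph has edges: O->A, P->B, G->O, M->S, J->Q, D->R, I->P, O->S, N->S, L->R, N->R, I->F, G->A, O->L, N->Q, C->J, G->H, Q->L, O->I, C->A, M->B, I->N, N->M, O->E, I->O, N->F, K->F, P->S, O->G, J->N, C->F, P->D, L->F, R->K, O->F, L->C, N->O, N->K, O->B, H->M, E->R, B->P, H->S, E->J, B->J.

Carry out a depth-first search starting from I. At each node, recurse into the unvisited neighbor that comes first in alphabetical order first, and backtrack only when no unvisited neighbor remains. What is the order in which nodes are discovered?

I F N K M B J Q L C A R P D S O E G H

Visit I
I → F
I → N
N → K
N → M
M → B
B → J
J → Q
Q → L
L → C
C → A
L → R
B → P
P → D
P → S
N → O
O → E
O → G
G → H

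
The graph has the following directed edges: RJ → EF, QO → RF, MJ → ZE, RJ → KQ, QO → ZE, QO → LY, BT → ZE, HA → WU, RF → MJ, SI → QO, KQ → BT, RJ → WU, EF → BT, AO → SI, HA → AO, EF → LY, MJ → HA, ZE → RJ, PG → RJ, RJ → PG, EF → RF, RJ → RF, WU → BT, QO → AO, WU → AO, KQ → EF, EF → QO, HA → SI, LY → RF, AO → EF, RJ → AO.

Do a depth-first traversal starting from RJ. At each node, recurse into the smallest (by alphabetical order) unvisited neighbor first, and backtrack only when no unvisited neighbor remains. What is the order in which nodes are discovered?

RJ AO EF BT ZE LY RF MJ HA SI QO WU KQ PG

Visit RJ
RJ → AO
AO → EF
EF → BT
BT → ZE
EF → LY
LY → RF
RF → MJ
MJ → HA
HA → SI
SI → QO
HA → WU
RJ → KQ
RJ → PG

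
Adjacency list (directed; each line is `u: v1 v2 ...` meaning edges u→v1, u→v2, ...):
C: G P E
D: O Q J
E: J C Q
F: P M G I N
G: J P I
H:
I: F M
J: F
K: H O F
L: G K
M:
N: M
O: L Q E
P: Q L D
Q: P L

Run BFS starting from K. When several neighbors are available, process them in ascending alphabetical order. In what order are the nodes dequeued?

K → F → H → O → G → I → M → N → P → E → L → Q → J → D → C

Visit K; enqueue F, H, O → queue [F, H, O]
Visit F; enqueue G, I, M, N, P → queue [H, O, G, I, M, N, P]
Visit H → queue [O, G, I, M, N, P]
Visit O; enqueue E, L, Q → queue [G, I, M, N, P, E, L, Q]
Visit G; enqueue J → queue [I, M, N, P, E, L, Q, J]
Visit I → queue [M, N, P, E, L, Q, J]
Visit M → queue [N, P, E, L, Q, J]
Visit N → queue [P, E, L, Q, J]
Visit P; enqueue D → queue [E, L, Q, J, D]
Visit E; enqueue C → queue [L, Q, J, D, C]
Visit L → queue [Q, J, D, C]
Visit Q → queue [J, D, C]
Visit J → queue [D, C]
Visit D → queue [C]
Visit C → queue []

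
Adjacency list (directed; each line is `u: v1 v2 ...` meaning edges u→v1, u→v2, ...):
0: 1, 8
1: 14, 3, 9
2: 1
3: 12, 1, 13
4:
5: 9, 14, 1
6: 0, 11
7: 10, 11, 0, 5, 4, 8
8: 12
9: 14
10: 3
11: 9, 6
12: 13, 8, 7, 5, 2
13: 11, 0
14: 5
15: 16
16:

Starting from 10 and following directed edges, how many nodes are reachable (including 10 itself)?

15

BFS from 10 visits: 10, 3, 13, 12, 1, 11, 0, 8, 7, 5, 2, 14, 9, 6, 4
Reachable nodes: 15 of 17 total.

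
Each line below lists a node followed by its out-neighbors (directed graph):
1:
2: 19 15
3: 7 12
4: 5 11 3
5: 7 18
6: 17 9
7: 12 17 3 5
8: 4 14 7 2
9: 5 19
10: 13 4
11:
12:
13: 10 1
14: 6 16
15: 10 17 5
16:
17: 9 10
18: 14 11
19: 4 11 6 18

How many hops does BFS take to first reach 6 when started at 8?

Level 0: 8
Level 1: 2, 4, 7, 14
Level 2: 3, 5, 6, 11, 12, 15, 16, 17, 19
Level 3: 9, 10, 18
Level 4: 13
Level 5: 1
6 first appears at level 2.

2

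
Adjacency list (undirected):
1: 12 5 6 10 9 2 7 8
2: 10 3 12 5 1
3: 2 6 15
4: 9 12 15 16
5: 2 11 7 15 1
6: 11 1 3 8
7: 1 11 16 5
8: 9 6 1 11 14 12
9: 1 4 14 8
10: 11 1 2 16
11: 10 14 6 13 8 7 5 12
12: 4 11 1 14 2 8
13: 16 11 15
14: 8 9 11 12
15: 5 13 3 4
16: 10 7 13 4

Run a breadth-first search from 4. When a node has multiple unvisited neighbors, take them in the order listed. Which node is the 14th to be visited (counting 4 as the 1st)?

Visit 4; enqueue 9, 12, 15, 16 → queue [9, 12, 15, 16]
Visit 9; enqueue 1, 14, 8 → queue [12, 15, 16, 1, 14, 8]
Visit 12; enqueue 11, 2 → queue [15, 16, 1, 14, 8, 11, 2]
Visit 15; enqueue 5, 13, 3 → queue [16, 1, 14, 8, 11, 2, 5, 13, 3]
Visit 16; enqueue 10, 7 → queue [1, 14, 8, 11, 2, 5, 13, 3, 10, 7]
Visit 1; enqueue 6 → queue [14, 8, 11, 2, 5, 13, 3, 10, 7, 6]
Visit 14 → queue [8, 11, 2, 5, 13, 3, 10, 7, 6]
Visit 8 → queue [11, 2, 5, 13, 3, 10, 7, 6]
Visit 11 → queue [2, 5, 13, 3, 10, 7, 6]
Visit 2 → queue [5, 13, 3, 10, 7, 6]
Visit 5 → queue [13, 3, 10, 7, 6]
Visit 13 → queue [3, 10, 7, 6]
Visit 3 → queue [10, 7, 6]
Visit 10 → queue [7, 6]
Visit 7 → queue [6]
Visit 6 → queue []

Visit order: 4, 9, 12, 15, 16, 1, 14, 8, 11, 2, 5, 13, 3, 10, 7, 6

10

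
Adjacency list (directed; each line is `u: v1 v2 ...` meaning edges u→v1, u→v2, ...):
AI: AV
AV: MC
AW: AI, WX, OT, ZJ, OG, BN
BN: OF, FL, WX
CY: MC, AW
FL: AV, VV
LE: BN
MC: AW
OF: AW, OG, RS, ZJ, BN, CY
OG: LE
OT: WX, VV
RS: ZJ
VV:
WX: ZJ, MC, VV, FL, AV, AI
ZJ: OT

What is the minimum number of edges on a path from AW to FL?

2

Level 0: AW
Level 1: AI, BN, OG, OT, WX, ZJ
Level 2: AV, FL, LE, MC, OF, VV
Level 3: CY, RS
FL first appears at level 2.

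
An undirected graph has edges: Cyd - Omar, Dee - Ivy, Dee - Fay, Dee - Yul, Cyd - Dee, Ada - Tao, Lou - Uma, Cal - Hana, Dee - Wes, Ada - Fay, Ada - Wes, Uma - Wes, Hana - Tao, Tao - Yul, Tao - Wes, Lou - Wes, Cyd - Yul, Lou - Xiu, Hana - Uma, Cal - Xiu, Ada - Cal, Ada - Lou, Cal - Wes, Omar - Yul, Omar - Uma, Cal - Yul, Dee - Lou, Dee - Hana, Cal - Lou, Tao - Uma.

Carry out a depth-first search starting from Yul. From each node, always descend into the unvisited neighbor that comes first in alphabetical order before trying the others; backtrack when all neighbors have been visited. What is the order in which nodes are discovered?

Visit Yul
Yul → Cal
Cal → Ada
Ada → Fay
Fay → Dee
Dee → Cyd
Cyd → Omar
Omar → Uma
Uma → Hana
Hana → Tao
Tao → Wes
Wes → Lou
Lou → Xiu
Dee → Ivy

Yul, Cal, Ada, Fay, Dee, Cyd, Omar, Uma, Hana, Tao, Wes, Lou, Xiu, Ivy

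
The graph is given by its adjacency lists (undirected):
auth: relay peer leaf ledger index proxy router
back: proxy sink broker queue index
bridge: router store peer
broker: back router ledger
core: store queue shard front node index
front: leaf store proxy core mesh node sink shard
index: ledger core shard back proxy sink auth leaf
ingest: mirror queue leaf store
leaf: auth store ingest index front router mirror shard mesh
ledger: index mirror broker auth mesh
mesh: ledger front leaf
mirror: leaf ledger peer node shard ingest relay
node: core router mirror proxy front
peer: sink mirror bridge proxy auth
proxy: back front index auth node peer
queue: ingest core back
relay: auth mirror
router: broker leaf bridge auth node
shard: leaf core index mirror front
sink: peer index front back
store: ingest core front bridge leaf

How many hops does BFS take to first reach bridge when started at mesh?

3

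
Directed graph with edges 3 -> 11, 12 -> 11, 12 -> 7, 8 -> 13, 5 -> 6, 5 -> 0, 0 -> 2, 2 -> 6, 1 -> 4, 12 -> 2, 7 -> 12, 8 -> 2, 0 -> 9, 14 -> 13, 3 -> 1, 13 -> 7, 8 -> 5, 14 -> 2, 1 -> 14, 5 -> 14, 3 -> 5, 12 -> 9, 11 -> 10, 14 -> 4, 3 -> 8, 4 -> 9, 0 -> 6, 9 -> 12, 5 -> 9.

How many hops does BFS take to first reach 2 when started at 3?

Level 0: 3
Level 1: 1, 5, 8, 11
Level 2: 0, 2, 4, 6, 9, 10, 13, 14
Level 3: 7, 12
2 first appears at level 2.

2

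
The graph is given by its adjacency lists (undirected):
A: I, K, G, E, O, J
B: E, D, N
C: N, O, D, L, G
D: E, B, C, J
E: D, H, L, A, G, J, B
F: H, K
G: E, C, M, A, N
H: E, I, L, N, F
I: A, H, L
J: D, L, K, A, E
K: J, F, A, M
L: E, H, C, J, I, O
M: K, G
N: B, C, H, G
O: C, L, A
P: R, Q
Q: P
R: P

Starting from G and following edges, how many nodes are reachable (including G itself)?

15

BFS from G visits: G, N, M, E, C, A, H, B, K, L, J, D, O, I, F
Reachable nodes: 15 of 18 total.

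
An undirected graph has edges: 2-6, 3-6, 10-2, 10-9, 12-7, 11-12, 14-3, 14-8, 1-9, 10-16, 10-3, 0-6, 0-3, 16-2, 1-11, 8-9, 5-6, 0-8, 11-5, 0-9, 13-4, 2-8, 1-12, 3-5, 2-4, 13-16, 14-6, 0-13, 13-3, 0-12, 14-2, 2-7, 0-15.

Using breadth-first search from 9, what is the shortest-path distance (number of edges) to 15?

2

Level 0: 9
Level 1: 0, 1, 8, 10
Level 2: 2, 3, 6, 11, 12, 13, 14, 15, 16
Level 3: 4, 5, 7
15 first appears at level 2.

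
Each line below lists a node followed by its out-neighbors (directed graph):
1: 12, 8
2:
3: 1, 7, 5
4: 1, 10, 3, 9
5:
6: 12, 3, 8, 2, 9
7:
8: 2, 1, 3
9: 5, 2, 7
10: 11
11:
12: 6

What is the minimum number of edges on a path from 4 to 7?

2

Level 0: 4
Level 1: 1, 3, 9, 10
Level 2: 2, 5, 7, 8, 11, 12
Level 3: 6
7 first appears at level 2.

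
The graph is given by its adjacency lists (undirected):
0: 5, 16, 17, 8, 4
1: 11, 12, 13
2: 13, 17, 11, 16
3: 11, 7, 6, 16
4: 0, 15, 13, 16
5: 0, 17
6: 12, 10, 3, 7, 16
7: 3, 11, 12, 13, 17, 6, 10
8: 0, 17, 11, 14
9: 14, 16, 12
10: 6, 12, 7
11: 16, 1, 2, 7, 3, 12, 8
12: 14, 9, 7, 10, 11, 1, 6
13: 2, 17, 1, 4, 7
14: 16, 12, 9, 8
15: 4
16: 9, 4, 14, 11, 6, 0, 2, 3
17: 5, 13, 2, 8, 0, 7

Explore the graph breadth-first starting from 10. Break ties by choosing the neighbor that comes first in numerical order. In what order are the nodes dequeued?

Visit 10; enqueue 6, 7, 12 → queue [6, 7, 12]
Visit 6; enqueue 3, 16 → queue [7, 12, 3, 16]
Visit 7; enqueue 11, 13, 17 → queue [12, 3, 16, 11, 13, 17]
Visit 12; enqueue 1, 9, 14 → queue [3, 16, 11, 13, 17, 1, 9, 14]
Visit 3 → queue [16, 11, 13, 17, 1, 9, 14]
Visit 16; enqueue 0, 2, 4 → queue [11, 13, 17, 1, 9, 14, 0, 2, 4]
Visit 11; enqueue 8 → queue [13, 17, 1, 9, 14, 0, 2, 4, 8]
Visit 13 → queue [17, 1, 9, 14, 0, 2, 4, 8]
Visit 17; enqueue 5 → queue [1, 9, 14, 0, 2, 4, 8, 5]
Visit 1 → queue [9, 14, 0, 2, 4, 8, 5]
Visit 9 → queue [14, 0, 2, 4, 8, 5]
Visit 14 → queue [0, 2, 4, 8, 5]
Visit 0 → queue [2, 4, 8, 5]
Visit 2 → queue [4, 8, 5]
Visit 4; enqueue 15 → queue [8, 5, 15]
Visit 8 → queue [5, 15]
Visit 5 → queue [15]
Visit 15 → queue []

10, 6, 7, 12, 3, 16, 11, 13, 17, 1, 9, 14, 0, 2, 4, 8, 5, 15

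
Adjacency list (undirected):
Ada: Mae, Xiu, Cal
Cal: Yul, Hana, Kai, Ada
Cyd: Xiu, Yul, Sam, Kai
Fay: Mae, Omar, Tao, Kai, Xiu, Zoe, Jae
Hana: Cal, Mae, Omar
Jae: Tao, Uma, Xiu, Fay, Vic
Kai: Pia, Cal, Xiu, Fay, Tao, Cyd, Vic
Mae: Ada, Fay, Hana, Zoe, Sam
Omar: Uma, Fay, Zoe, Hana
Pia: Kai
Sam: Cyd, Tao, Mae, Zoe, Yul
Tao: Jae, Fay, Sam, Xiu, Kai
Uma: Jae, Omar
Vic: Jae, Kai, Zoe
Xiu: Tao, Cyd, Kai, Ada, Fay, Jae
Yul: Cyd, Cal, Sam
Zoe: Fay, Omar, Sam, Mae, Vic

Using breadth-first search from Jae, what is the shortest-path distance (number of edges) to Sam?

2

Level 0: Jae
Level 1: Fay, Tao, Uma, Vic, Xiu
Level 2: Ada, Cyd, Kai, Mae, Omar, Sam, Zoe
Level 3: Cal, Hana, Pia, Yul
Sam first appears at level 2.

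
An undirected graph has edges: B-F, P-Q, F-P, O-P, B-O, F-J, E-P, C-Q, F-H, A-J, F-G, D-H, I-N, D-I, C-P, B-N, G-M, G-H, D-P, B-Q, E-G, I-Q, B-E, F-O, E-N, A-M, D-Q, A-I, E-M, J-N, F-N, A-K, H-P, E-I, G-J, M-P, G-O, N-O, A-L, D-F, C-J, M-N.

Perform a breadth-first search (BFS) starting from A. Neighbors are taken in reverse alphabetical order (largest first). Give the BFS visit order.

A → M → L → K → J → I → P → N → G → E → F → C → Q → D → O → H → B

Visit A; enqueue M, L, K, J, I → queue [M, L, K, J, I]
Visit M; enqueue P, N, G, E → queue [L, K, J, I, P, N, G, E]
Visit L → queue [K, J, I, P, N, G, E]
Visit K → queue [J, I, P, N, G, E]
Visit J; enqueue F, C → queue [I, P, N, G, E, F, C]
Visit I; enqueue Q, D → queue [P, N, G, E, F, C, Q, D]
Visit P; enqueue O, H → queue [N, G, E, F, C, Q, D, O, H]
Visit N; enqueue B → queue [G, E, F, C, Q, D, O, H, B]
Visit G → queue [E, F, C, Q, D, O, H, B]
Visit E → queue [F, C, Q, D, O, H, B]
Visit F → queue [C, Q, D, O, H, B]
Visit C → queue [Q, D, O, H, B]
Visit Q → queue [D, O, H, B]
Visit D → queue [O, H, B]
Visit O → queue [H, B]
Visit H → queue [B]
Visit B → queue []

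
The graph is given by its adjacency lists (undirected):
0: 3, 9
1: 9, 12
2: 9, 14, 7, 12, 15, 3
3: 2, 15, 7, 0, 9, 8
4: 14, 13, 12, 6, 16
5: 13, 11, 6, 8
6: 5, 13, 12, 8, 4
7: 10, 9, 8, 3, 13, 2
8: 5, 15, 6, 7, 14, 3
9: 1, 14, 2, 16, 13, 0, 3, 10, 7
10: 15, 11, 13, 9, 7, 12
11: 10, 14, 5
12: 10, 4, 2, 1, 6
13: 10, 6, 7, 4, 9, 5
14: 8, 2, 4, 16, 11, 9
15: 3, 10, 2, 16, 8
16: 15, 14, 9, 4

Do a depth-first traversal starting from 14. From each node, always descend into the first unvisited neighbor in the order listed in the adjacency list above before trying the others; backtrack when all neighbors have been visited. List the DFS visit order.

14 8 5 13 10 15 3 2 9 1 12 4 6 16 0 7 11

Visit 14
14 → 8
8 → 5
5 → 13
13 → 10
10 → 15
15 → 3
3 → 2
2 → 9
9 → 1
1 → 12
12 → 4
4 → 6
4 → 16
9 → 0
9 → 7
10 → 11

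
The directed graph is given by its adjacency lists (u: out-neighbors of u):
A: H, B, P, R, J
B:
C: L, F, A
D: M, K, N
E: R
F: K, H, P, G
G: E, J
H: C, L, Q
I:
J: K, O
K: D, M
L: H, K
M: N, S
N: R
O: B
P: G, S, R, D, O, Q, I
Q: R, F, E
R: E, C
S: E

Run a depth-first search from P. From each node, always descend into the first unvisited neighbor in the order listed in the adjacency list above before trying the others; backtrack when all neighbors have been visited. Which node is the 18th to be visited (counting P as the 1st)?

Visit P
P → G
G → E
E → R
R → C
C → L
L → H
H → Q
Q → F
F → K
K → D
D → M
M → N
M → S
C → A
A → B
A → J
J → O
P → I

Visit order: P, G, E, R, C, L, H, Q, F, K, D, M, N, S, A, B, J, O, I

O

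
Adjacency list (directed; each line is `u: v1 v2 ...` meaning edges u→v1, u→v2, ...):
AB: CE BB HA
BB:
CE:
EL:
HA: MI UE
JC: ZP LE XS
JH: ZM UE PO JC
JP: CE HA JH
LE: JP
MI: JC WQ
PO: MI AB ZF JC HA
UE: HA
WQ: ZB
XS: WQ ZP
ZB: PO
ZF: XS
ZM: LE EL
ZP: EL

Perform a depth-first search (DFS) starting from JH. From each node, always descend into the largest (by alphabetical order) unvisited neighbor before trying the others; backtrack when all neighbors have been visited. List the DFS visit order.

JH ZM LE JP HA UE MI WQ ZB PO ZF XS ZP EL JC AB CE BB

Visit JH
JH → ZM
ZM → LE
LE → JP
JP → HA
HA → UE
HA → MI
MI → WQ
WQ → ZB
ZB → PO
PO → ZF
ZF → XS
XS → ZP
ZP → EL
PO → JC
PO → AB
AB → CE
AB → BB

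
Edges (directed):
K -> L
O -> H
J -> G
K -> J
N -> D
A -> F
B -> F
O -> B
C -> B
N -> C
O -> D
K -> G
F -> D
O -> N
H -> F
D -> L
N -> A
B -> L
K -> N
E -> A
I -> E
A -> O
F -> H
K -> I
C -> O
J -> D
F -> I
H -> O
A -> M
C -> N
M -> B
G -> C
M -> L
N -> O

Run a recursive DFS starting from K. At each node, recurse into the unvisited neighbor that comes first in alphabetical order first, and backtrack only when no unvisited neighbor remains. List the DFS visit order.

K, G, C, B, F, D, L, H, O, N, A, M, I, E, J

Visit K
K → G
G → C
C → B
B → F
F → D
D → L
F → H
H → O
O → N
N → A
A → M
F → I
I → E
K → J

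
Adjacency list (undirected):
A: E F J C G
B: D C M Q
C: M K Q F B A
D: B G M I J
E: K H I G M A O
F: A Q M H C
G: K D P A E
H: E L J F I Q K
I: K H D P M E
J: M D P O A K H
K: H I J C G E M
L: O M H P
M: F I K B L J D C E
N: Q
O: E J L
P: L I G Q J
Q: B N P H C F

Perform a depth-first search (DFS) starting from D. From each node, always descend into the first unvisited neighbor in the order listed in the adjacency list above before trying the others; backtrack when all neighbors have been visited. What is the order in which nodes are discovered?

Visit D
D → B
B → C
C → M
M → F
F → A
A → E
E → K
K → H
H → L
L → O
O → J
J → P
P → I
P → G
P → Q
Q → N

D, B, C, M, F, A, E, K, H, L, O, J, P, I, G, Q, N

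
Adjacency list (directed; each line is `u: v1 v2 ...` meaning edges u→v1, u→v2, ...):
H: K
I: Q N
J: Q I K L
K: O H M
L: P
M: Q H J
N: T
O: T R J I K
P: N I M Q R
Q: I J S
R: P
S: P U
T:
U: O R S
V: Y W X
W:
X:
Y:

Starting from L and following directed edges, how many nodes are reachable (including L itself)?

BFS from L visits: L, P, N, I, M, Q, R, T, H, J, S, K, U, O
Reachable nodes: 14 of 18 total.

14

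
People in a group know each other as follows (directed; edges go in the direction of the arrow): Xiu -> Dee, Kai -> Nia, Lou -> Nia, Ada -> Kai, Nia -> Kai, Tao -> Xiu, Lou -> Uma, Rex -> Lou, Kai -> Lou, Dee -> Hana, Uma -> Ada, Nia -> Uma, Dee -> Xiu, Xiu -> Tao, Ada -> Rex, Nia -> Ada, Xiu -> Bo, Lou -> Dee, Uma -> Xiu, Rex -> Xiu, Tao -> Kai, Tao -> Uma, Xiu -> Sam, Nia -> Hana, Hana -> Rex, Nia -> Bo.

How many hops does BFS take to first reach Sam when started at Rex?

2

Level 0: Rex
Level 1: Lou, Xiu
Level 2: Bo, Dee, Nia, Sam, Tao, Uma
Level 3: Ada, Hana, Kai
Sam first appears at level 2.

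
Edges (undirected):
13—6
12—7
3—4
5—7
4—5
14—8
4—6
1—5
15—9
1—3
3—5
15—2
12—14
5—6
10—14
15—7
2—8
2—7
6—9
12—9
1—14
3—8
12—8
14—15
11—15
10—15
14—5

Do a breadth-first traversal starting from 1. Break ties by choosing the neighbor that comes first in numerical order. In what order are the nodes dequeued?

1, 3, 5, 14, 4, 8, 6, 7, 10, 12, 15, 2, 9, 13, 11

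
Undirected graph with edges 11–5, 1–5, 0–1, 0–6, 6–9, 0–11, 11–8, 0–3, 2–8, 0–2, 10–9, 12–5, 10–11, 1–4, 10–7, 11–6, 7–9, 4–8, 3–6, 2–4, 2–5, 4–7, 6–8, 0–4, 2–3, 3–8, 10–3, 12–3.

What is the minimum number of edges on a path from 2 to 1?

Level 0: 2
Level 1: 0, 3, 4, 5, 8
Level 2: 1, 6, 7, 10, 11, 12
Level 3: 9
1 first appears at level 2.

2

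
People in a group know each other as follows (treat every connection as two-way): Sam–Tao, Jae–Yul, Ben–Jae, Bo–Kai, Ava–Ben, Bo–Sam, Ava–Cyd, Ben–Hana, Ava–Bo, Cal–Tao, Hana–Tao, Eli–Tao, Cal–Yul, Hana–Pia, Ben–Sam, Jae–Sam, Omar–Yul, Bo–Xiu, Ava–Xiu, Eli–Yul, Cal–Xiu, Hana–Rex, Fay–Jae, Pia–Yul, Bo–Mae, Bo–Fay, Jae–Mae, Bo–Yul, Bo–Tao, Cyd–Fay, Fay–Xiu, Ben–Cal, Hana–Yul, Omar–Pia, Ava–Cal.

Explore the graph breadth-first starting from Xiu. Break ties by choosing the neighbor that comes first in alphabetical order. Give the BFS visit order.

Xiu Ava Bo Cal Fay Ben Cyd Kai Mae Sam Tao Yul Jae Hana Eli Omar Pia Rex

Visit Xiu; enqueue Ava, Bo, Cal, Fay → queue [Ava, Bo, Cal, Fay]
Visit Ava; enqueue Ben, Cyd → queue [Bo, Cal, Fay, Ben, Cyd]
Visit Bo; enqueue Kai, Mae, Sam, Tao, Yul → queue [Cal, Fay, Ben, Cyd, Kai, Mae, Sam, Tao, Yul]
Visit Cal → queue [Fay, Ben, Cyd, Kai, Mae, Sam, Tao, Yul]
Visit Fay; enqueue Jae → queue [Ben, Cyd, Kai, Mae, Sam, Tao, Yul, Jae]
Visit Ben; enqueue Hana → queue [Cyd, Kai, Mae, Sam, Tao, Yul, Jae, Hana]
Visit Cyd → queue [Kai, Mae, Sam, Tao, Yul, Jae, Hana]
Visit Kai → queue [Mae, Sam, Tao, Yul, Jae, Hana]
Visit Mae → queue [Sam, Tao, Yul, Jae, Hana]
Visit Sam → queue [Tao, Yul, Jae, Hana]
Visit Tao; enqueue Eli → queue [Yul, Jae, Hana, Eli]
Visit Yul; enqueue Omar, Pia → queue [Jae, Hana, Eli, Omar, Pia]
Visit Jae → queue [Hana, Eli, Omar, Pia]
Visit Hana; enqueue Rex → queue [Eli, Omar, Pia, Rex]
Visit Eli → queue [Omar, Pia, Rex]
Visit Omar → queue [Pia, Rex]
Visit Pia → queue [Rex]
Visit Rex → queue []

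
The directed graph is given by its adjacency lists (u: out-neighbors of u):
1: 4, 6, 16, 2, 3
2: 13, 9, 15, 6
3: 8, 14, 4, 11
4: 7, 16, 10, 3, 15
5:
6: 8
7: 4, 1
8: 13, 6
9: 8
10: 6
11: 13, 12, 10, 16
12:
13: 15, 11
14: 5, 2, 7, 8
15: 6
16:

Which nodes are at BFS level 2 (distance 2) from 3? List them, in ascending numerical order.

Level 0: 3
Level 1: 4, 8, 11, 14
Level 2: 2, 5, 6, 7, 10, 12, 13, 15, 16
Level 3: 1, 9

2, 5, 6, 7, 10, 12, 13, 15, 16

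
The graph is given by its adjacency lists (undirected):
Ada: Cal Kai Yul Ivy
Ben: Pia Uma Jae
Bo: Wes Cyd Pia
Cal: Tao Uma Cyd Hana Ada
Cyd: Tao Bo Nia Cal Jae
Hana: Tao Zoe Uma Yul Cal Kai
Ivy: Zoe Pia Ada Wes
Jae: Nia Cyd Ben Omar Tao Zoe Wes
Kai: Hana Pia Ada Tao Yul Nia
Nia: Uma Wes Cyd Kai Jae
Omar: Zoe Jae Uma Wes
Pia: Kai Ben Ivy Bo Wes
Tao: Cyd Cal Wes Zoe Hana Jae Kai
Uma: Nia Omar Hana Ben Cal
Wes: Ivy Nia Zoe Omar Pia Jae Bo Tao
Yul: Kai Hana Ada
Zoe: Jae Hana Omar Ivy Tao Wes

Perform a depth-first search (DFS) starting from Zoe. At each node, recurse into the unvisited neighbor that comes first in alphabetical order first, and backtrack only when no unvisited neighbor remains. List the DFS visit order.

Zoe Hana Cal Ada Ivy Pia Ben Jae Cyd Bo Wes Nia Kai Tao Yul Uma Omar

Visit Zoe
Zoe → Hana
Hana → Cal
Cal → Ada
Ada → Ivy
Ivy → Pia
Pia → Ben
Ben → Jae
Jae → Cyd
Cyd → Bo
Bo → Wes
Wes → Nia
Nia → Kai
Kai → Tao
Kai → Yul
Nia → Uma
Uma → Omar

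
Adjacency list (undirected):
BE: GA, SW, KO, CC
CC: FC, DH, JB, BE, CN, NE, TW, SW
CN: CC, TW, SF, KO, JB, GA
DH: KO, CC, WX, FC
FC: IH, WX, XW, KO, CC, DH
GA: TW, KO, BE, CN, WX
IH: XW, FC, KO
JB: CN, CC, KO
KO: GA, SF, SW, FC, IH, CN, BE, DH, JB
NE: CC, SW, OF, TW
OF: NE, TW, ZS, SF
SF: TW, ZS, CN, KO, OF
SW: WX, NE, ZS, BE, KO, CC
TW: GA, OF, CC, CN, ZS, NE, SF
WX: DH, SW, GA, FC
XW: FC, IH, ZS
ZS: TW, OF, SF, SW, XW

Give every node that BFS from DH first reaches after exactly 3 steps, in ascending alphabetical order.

Level 0: DH
Level 1: CC, FC, KO, WX
Level 2: BE, CN, GA, IH, JB, NE, SF, SW, TW, XW
Level 3: OF, ZS

OF, ZS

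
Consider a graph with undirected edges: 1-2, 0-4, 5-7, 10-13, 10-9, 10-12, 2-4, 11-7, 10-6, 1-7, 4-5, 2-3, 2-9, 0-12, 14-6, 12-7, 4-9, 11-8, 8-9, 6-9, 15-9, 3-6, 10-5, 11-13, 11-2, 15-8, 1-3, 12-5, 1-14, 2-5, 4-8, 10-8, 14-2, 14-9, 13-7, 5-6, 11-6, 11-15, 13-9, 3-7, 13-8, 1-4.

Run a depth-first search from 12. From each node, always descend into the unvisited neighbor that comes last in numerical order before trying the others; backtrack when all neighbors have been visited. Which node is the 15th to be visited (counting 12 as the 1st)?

Visit 12
12 → 10
10 → 13
13 → 11
11 → 15
15 → 9
9 → 14
14 → 6
6 → 5
5 → 7
7 → 3
3 → 2
2 → 4
4 → 8
4 → 1
4 → 0

Visit order: 12, 10, 13, 11, 15, 9, 14, 6, 5, 7, 3, 2, 4, 8, 1, 0

1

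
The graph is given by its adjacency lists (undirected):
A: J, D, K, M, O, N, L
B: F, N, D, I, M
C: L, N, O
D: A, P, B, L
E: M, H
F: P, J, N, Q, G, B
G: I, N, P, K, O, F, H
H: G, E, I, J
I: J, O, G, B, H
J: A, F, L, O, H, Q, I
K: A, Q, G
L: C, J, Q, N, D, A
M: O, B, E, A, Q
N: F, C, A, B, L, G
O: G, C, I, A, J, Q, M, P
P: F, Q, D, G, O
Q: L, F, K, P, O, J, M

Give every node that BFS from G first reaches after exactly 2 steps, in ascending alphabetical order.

A, B, C, D, E, J, L, M, Q

Level 0: G
Level 1: F, H, I, K, N, O, P
Level 2: A, B, C, D, E, J, L, M, Q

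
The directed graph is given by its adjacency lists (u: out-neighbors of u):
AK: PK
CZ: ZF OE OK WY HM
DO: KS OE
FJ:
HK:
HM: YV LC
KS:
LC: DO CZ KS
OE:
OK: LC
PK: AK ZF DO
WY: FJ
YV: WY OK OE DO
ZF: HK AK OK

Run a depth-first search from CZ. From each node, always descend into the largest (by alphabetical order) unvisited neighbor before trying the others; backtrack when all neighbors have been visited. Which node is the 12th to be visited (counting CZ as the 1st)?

Visit CZ
CZ → ZF
ZF → OK
OK → LC
LC → KS
LC → DO
DO → OE
ZF → HK
ZF → AK
AK → PK
CZ → WY
WY → FJ
CZ → HM
HM → YV

Visit order: CZ, ZF, OK, LC, KS, DO, OE, HK, AK, PK, WY, FJ, HM, YV

FJ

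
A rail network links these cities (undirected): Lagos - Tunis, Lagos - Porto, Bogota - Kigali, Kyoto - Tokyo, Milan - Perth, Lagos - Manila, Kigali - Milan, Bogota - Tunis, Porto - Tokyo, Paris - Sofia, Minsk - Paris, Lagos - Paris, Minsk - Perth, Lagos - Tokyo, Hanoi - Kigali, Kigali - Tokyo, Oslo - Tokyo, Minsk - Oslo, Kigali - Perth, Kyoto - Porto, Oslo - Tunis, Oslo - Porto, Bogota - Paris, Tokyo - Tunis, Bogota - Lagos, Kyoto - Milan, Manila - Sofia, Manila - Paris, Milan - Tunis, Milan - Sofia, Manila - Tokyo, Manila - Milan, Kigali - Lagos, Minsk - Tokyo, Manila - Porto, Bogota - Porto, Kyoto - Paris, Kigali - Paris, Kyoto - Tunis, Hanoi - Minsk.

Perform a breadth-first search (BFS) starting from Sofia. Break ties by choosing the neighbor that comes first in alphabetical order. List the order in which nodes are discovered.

Visit Sofia; enqueue Manila, Milan, Paris → queue [Manila, Milan, Paris]
Visit Manila; enqueue Lagos, Porto, Tokyo → queue [Milan, Paris, Lagos, Porto, Tokyo]
Visit Milan; enqueue Kigali, Kyoto, Perth, Tunis → queue [Paris, Lagos, Porto, Tokyo, Kigali, Kyoto, Perth, Tunis]
Visit Paris; enqueue Bogota, Minsk → queue [Lagos, Porto, Tokyo, Kigali, Kyoto, Perth, Tunis, Bogota, Minsk]
Visit Lagos → queue [Porto, Tokyo, Kigali, Kyoto, Perth, Tunis, Bogota, Minsk]
Visit Porto; enqueue Oslo → queue [Tokyo, Kigali, Kyoto, Perth, Tunis, Bogota, Minsk, Oslo]
Visit Tokyo → queue [Kigali, Kyoto, Perth, Tunis, Bogota, Minsk, Oslo]
Visit Kigali; enqueue Hanoi → queue [Kyoto, Perth, Tunis, Bogota, Minsk, Oslo, Hanoi]
Visit Kyoto → queue [Perth, Tunis, Bogota, Minsk, Oslo, Hanoi]
Visit Perth → queue [Tunis, Bogota, Minsk, Oslo, Hanoi]
Visit Tunis → queue [Bogota, Minsk, Oslo, Hanoi]
Visit Bogota → queue [Minsk, Oslo, Hanoi]
Visit Minsk → queue [Oslo, Hanoi]
Visit Oslo → queue [Hanoi]
Visit Hanoi → queue []

Sofia → Manila → Milan → Paris → Lagos → Porto → Tokyo → Kigali → Kyoto → Perth → Tunis → Bogota → Minsk → Oslo → Hanoi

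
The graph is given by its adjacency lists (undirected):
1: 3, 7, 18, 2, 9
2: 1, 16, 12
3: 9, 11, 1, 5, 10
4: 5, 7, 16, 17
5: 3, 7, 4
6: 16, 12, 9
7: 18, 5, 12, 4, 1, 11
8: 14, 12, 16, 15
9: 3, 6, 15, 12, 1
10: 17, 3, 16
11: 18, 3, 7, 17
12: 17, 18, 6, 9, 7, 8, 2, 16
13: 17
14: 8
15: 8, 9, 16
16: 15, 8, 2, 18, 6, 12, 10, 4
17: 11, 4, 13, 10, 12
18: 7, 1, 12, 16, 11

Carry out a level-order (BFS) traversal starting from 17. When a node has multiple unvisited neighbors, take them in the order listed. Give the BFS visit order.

Visit 17; enqueue 11, 4, 13, 10, 12 → queue [11, 4, 13, 10, 12]
Visit 11; enqueue 18, 3, 7 → queue [4, 13, 10, 12, 18, 3, 7]
Visit 4; enqueue 5, 16 → queue [13, 10, 12, 18, 3, 7, 5, 16]
Visit 13 → queue [10, 12, 18, 3, 7, 5, 16]
Visit 10 → queue [12, 18, 3, 7, 5, 16]
Visit 12; enqueue 6, 9, 8, 2 → queue [18, 3, 7, 5, 16, 6, 9, 8, 2]
Visit 18; enqueue 1 → queue [3, 7, 5, 16, 6, 9, 8, 2, 1]
Visit 3 → queue [7, 5, 16, 6, 9, 8, 2, 1]
Visit 7 → queue [5, 16, 6, 9, 8, 2, 1]
Visit 5 → queue [16, 6, 9, 8, 2, 1]
Visit 16; enqueue 15 → queue [6, 9, 8, 2, 1, 15]
Visit 6 → queue [9, 8, 2, 1, 15]
Visit 9 → queue [8, 2, 1, 15]
Visit 8; enqueue 14 → queue [2, 1, 15, 14]
Visit 2 → queue [1, 15, 14]
Visit 1 → queue [15, 14]
Visit 15 → queue [14]
Visit 14 → queue []

17 -> 11 -> 4 -> 13 -> 10 -> 12 -> 18 -> 3 -> 7 -> 5 -> 16 -> 6 -> 9 -> 8 -> 2 -> 1 -> 15 -> 14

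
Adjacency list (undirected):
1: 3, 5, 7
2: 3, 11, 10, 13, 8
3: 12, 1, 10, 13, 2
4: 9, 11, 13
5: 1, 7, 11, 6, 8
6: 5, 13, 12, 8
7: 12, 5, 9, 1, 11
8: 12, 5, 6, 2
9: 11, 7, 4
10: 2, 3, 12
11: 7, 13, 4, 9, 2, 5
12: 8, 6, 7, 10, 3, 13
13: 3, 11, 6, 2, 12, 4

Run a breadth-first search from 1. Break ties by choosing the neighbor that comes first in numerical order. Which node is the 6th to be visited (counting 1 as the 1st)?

Visit 1; enqueue 3, 5, 7 → queue [3, 5, 7]
Visit 3; enqueue 2, 10, 12, 13 → queue [5, 7, 2, 10, 12, 13]
Visit 5; enqueue 6, 8, 11 → queue [7, 2, 10, 12, 13, 6, 8, 11]
Visit 7; enqueue 9 → queue [2, 10, 12, 13, 6, 8, 11, 9]
Visit 2 → queue [10, 12, 13, 6, 8, 11, 9]
Visit 10 → queue [12, 13, 6, 8, 11, 9]
Visit 12 → queue [13, 6, 8, 11, 9]
Visit 13; enqueue 4 → queue [6, 8, 11, 9, 4]
Visit 6 → queue [8, 11, 9, 4]
Visit 8 → queue [11, 9, 4]
Visit 11 → queue [9, 4]
Visit 9 → queue [4]
Visit 4 → queue []

Visit order: 1, 3, 5, 7, 2, 10, 12, 13, 6, 8, 11, 9, 4

10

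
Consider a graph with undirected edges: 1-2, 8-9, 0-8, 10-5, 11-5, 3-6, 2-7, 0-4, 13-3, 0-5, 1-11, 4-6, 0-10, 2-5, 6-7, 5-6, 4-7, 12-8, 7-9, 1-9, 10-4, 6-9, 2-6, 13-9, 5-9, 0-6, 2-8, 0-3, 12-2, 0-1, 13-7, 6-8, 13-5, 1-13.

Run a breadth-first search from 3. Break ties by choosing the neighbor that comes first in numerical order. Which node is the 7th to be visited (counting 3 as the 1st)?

5

Visit 3; enqueue 0, 6, 13 → queue [0, 6, 13]
Visit 0; enqueue 1, 4, 5, 8, 10 → queue [6, 13, 1, 4, 5, 8, 10]
Visit 6; enqueue 2, 7, 9 → queue [13, 1, 4, 5, 8, 10, 2, 7, 9]
Visit 13 → queue [1, 4, 5, 8, 10, 2, 7, 9]
Visit 1; enqueue 11 → queue [4, 5, 8, 10, 2, 7, 9, 11]
Visit 4 → queue [5, 8, 10, 2, 7, 9, 11]
Visit 5 → queue [8, 10, 2, 7, 9, 11]
Visit 8; enqueue 12 → queue [10, 2, 7, 9, 11, 12]
Visit 10 → queue [2, 7, 9, 11, 12]
Visit 2 → queue [7, 9, 11, 12]
Visit 7 → queue [9, 11, 12]
Visit 9 → queue [11, 12]
Visit 11 → queue [12]
Visit 12 → queue []

Visit order: 3, 0, 6, 13, 1, 4, 5, 8, 10, 2, 7, 9, 11, 12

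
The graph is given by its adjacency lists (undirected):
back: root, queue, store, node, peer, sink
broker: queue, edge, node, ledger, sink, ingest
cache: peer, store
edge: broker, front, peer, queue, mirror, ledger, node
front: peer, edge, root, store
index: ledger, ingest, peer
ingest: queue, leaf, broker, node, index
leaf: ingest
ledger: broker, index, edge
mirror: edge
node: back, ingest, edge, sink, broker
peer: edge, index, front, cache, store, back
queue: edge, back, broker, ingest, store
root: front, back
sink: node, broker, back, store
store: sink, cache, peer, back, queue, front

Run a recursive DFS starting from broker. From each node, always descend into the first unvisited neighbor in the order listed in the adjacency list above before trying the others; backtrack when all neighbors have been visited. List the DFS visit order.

Visit broker
broker → queue
queue → edge
edge → front
front → peer
peer → index
index → ledger
index → ingest
ingest → leaf
ingest → node
node → back
back → root
back → store
store → sink
store → cache
edge → mirror

broker queue edge front peer index ledger ingest leaf node back root store sink cache mirror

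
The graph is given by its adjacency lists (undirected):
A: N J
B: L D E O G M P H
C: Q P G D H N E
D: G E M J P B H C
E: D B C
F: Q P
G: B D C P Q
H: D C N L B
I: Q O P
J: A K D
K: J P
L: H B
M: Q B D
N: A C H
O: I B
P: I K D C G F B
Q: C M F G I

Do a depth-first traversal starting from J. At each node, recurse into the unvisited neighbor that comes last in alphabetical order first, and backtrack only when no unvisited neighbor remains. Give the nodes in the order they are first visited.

Visit J
J → K
K → P
P → I
I → Q
Q → M
M → D
D → H
H → N
N → C
C → G
G → B
B → O
B → L
B → E
N → A
Q → F

J, K, P, I, Q, M, D, H, N, C, G, B, O, L, E, A, F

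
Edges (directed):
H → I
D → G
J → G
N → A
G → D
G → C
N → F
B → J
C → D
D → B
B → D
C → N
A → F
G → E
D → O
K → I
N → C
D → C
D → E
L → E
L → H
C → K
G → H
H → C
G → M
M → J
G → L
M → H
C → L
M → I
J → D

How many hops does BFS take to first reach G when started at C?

Level 0: C
Level 1: D, K, L, N
Level 2: A, B, E, F, G, H, I, O
Level 3: J, M
G first appears at level 2.

2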